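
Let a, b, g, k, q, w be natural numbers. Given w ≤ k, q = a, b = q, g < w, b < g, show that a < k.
b = q and q = a, so b = a. b < g and g < w, therefore b < w. From b = a, a < w. w ≤ k, so a < k.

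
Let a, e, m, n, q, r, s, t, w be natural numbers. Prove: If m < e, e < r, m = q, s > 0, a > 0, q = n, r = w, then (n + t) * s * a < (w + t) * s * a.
r = w and e < r, thus e < w. Since m < e, m < w. m = q, so q < w. Since q = n, n < w. Then n + t < w + t. s > 0, so (n + t) * s < (w + t) * s. Since a > 0, (n + t) * s * a < (w + t) * s * a.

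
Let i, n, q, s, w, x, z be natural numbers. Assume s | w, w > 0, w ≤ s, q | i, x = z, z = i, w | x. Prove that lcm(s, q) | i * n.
s | w and w > 0, so s ≤ w. w ≤ s, so w = s. x = z and z = i, thus x = i. Since w | x, w | i. w = s, so s | i. q | i, so lcm(s, q) | i. Then lcm(s, q) | i * n.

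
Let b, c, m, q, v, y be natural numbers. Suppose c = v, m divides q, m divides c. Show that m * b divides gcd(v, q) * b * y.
Since c = v and m divides c, m divides v. Since m divides q, m divides gcd(v, q). Then m * b divides gcd(v, q) * b. Then m * b divides gcd(v, q) * b * y.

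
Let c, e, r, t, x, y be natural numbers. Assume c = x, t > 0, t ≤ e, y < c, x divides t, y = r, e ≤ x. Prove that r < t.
Since x divides t and t > 0, x ≤ t. Since t ≤ e and e ≤ x, t ≤ x. x ≤ t, so x = t. Since y = r and y < c, r < c. Since c = x, r < x. x = t, so r < t.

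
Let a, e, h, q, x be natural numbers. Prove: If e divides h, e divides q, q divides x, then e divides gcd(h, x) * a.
From e divides q and q divides x, e divides x. e divides h, so e divides gcd(h, x). Then e divides gcd(h, x) * a.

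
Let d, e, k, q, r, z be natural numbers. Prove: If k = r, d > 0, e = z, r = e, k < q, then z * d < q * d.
Because r = e and e = z, r = z. k = r, so k = z. k < q, so z < q. Since d > 0, z * d < q * d.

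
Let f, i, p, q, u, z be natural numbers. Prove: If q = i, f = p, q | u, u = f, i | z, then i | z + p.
From u = f and q | u, q | f. Since f = p, q | p. q = i, so i | p. i | z, so i | z + p.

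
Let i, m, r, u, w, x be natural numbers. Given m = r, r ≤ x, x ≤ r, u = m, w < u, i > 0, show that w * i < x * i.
From r ≤ x and x ≤ r, r = x. m = r, so m = x. u = m and w < u, hence w < m. m = x, so w < x. i > 0, so w * i < x * i.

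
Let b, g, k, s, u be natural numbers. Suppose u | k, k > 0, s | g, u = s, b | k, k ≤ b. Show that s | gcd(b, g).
Because b | k and k > 0, b ≤ k. k ≤ b, so k = b. Because u = s and u | k, s | k. k = b, so s | b. Since s | g, s | gcd(b, g).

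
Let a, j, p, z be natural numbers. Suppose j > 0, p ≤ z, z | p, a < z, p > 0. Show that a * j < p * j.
z | p and p > 0, thus z ≤ p. Since p ≤ z, z = p. Since a < z, a < p. Since j > 0, a * j < p * j.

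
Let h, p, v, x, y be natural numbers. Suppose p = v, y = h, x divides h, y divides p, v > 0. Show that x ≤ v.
From y = h and y divides p, h divides p. p = v, so h divides v. Since x divides h, x divides v. Since v > 0, x ≤ v.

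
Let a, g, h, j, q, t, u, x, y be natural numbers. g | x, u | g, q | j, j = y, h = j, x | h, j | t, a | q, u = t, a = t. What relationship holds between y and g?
y = g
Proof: Since h = j and x | h, x | j. Since g | x, g | j. Because a = t and a | q, t | q. Because q | j, t | j. Since j | t, t = j. u = t and u | g, hence t | g. Since t = j, j | g. Because g | j, g = j. Since j = y, g = y. Then y = g.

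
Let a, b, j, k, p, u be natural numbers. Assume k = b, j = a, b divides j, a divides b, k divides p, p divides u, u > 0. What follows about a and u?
a ≤ u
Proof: j = a and b divides j, thus b divides a. a divides b, so b = a. Because k = b, k = a. k divides p and p divides u, so k divides u. k = a, so a divides u. From u > 0, a ≤ u.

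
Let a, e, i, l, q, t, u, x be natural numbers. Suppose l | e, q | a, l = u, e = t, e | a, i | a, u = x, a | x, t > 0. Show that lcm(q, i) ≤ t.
l = u and l | e, so u | e. Since u = x, x | e. a | x, so a | e. From e | a, a = e. Since e = t, a = t. Since q | a and i | a, lcm(q, i) | a. a = t, so lcm(q, i) | t. t > 0, so lcm(q, i) ≤ t.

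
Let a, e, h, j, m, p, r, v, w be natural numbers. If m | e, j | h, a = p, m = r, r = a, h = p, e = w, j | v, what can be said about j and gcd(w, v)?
j | gcd(w, v)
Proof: h = p and j | h, therefore j | p. From r = a and a = p, r = p. e = w and m | e, thus m | w. Since m = r, r | w. r = p, so p | w. Since j | p, j | w. Since j | v, j | gcd(w, v).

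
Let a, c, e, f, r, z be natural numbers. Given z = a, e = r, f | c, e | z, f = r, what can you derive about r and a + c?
r | a + c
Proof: Because z = a and e | z, e | a. e = r, so r | a. f = r and f | c, hence r | c. Since r | a, r | a + c.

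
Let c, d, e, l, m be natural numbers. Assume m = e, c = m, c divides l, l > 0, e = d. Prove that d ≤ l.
m = e and e = d, thus m = d. c = m and c divides l, hence m divides l. Since l > 0, m ≤ l. m = d, so d ≤ l.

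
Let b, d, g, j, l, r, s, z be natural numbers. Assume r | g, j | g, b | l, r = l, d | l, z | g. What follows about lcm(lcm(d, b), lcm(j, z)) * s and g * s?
lcm(lcm(d, b), lcm(j, z)) * s | g * s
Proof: Because d | l and b | l, lcm(d, b) | l. r = l and r | g, hence l | g. Since lcm(d, b) | l, lcm(d, b) | g. Because j | g and z | g, lcm(j, z) | g. lcm(d, b) | g, so lcm(lcm(d, b), lcm(j, z)) | g. Then lcm(lcm(d, b), lcm(j, z)) * s | g * s.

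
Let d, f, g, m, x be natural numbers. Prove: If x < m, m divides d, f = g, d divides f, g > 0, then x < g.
f = g and d divides f, therefore d divides g. m divides d, so m divides g. g > 0, so m ≤ g. Since x < m, x < g.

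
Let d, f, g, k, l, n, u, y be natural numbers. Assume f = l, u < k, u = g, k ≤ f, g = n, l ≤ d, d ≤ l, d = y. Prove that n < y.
From l ≤ d and d ≤ l, l = d. Since d = y, l = y. Because u = g and g = n, u = n. u < k, so n < k. Since f = l and k ≤ f, k ≤ l. Since n < k, n < l. l = y, so n < y.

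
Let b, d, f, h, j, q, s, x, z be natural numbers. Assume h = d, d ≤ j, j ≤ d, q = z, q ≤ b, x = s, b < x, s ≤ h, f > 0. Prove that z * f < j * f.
Because d ≤ j and j ≤ d, d = j. Since h = d, h = j. q = z and q ≤ b, therefore z ≤ b. x = s and b < x, so b < s. z ≤ b, so z < s. Since s ≤ h, z < h. Since h = j, z < j. Using f > 0, by multiplying by a positive, z * f < j * f.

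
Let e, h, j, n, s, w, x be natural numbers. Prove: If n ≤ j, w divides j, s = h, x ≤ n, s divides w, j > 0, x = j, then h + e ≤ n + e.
x = j and x ≤ n, so j ≤ n. n ≤ j, so j = n. Since s divides w and w divides j, s divides j. Since j > 0, s ≤ j. Since s = h, h ≤ j. j = n, so h ≤ n. Then h + e ≤ n + e.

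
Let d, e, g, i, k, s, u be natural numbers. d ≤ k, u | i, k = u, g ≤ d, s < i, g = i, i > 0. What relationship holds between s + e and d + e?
s + e < d + e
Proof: Because g = i and g ≤ d, i ≤ d. Since k = u and d ≤ k, d ≤ u. u | i and i > 0, thus u ≤ i. d ≤ u, so d ≤ i. i ≤ d, so i = d. From s < i, s < d. Then s + e < d + e.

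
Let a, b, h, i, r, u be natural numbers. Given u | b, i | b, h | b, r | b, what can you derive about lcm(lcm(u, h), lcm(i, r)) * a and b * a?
lcm(lcm(u, h), lcm(i, r)) * a | b * a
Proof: From u | b and h | b, lcm(u, h) | b. Since i | b and r | b, lcm(i, r) | b. Since lcm(u, h) | b, lcm(lcm(u, h), lcm(i, r)) | b. Then lcm(lcm(u, h), lcm(i, r)) * a | b * a.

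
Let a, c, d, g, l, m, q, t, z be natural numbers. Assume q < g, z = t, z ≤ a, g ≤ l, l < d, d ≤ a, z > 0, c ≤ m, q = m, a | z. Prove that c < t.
Because a | z and z > 0, a ≤ z. Since z ≤ a, a = z. From z = t, a = t. q < g and g ≤ l, hence q < l. q = m, so m < l. Since c ≤ m, c < l. Because l < d and d ≤ a, l < a. Since c < l, c < a. a = t, so c < t.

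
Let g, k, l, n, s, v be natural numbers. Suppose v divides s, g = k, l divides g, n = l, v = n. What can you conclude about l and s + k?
l divides s + k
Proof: From v = n and n = l, v = l. Since v divides s, l divides s. g = k and l divides g, so l divides k. Since l divides s, l divides s + k.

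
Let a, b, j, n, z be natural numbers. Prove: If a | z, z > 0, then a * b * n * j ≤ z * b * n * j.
a | z and z > 0, so a ≤ z. Then a * b ≤ z * b. Then a * b * n ≤ z * b * n. Then a * b * n * j ≤ z * b * n * j.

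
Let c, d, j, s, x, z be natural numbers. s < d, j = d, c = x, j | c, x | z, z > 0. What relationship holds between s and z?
s < z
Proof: c = x and j | c, so j | x. x | z, so j | z. Since j = d, d | z. Since z > 0, d ≤ z. s < d, so s < z.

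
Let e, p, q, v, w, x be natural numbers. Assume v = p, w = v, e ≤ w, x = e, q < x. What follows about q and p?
q < p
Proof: x = e and q < x, hence q < e. Since w = v and v = p, w = p. From e ≤ w, e ≤ p. From q < e, q < p.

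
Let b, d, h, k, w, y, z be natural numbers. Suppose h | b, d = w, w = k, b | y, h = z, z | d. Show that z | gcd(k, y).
Since d = w and w = k, d = k. Since z | d, z | k. h = z and h | b, so z | b. Since b | y, z | y. z | k, so z | gcd(k, y).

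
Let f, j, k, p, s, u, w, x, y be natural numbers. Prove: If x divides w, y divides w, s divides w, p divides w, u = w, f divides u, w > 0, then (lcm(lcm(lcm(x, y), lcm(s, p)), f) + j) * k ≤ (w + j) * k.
x divides w and y divides w, thus lcm(x, y) divides w. From s divides w and p divides w, lcm(s, p) divides w. From lcm(x, y) divides w, lcm(lcm(x, y), lcm(s, p)) divides w. u = w and f divides u, therefore f divides w. lcm(lcm(x, y), lcm(s, p)) divides w, so lcm(lcm(lcm(x, y), lcm(s, p)), f) divides w. Because w > 0, lcm(lcm(lcm(x, y), lcm(s, p)), f) ≤ w. Then lcm(lcm(lcm(x, y), lcm(s, p)), f) + j ≤ w + j. By multiplying by a non-negative, (lcm(lcm(lcm(x, y), lcm(s, p)), f) + j) * k ≤ (w + j) * k.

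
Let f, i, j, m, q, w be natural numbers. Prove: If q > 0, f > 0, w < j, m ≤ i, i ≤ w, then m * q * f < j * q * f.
Since m ≤ i and i ≤ w, m ≤ w. w < j, so m < j. Since q > 0, by multiplying by a positive, m * q < j * q. Since f > 0, by multiplying by a positive, m * q * f < j * q * f.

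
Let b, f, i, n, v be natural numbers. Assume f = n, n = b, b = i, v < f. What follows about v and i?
v < i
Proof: From f = n and n = b, f = b. b = i, so f = i. v < f, so v < i.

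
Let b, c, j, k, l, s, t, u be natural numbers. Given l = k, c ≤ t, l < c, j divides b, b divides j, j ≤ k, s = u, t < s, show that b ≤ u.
j divides b and b divides j, thus j = b. From l = k and l < c, k < c. c ≤ t, so k < t. j ≤ k, so j < t. Since j = b, b < t. s = u and t < s, therefore t < u. b < t, so b < u. Then b ≤ u.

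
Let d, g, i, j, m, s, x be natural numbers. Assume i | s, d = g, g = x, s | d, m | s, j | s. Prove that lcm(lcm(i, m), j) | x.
i | s and m | s, so lcm(i, m) | s. j | s, so lcm(lcm(i, m), j) | s. d = g and s | d, hence s | g. Since g = x, s | x. Because lcm(lcm(i, m), j) | s, lcm(lcm(i, m), j) | x.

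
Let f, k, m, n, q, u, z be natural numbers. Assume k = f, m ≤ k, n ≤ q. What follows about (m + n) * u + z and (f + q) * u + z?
(m + n) * u + z ≤ (f + q) * u + z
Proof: k = f and m ≤ k, therefore m ≤ f. n ≤ q, so m + n ≤ f + q. Then (m + n) * u ≤ (f + q) * u. Then (m + n) * u + z ≤ (f + q) * u + z.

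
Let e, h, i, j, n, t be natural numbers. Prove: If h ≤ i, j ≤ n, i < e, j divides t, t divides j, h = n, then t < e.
Since j divides t and t divides j, j = t. h ≤ i and i < e, so h < e. Since h = n, n < e. Since j ≤ n, j < e. j = t, so t < e.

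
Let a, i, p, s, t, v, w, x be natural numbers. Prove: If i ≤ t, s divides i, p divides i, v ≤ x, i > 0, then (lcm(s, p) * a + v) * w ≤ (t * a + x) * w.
Because s divides i and p divides i, lcm(s, p) divides i. Since i > 0, lcm(s, p) ≤ i. Since i ≤ t, lcm(s, p) ≤ t. By multiplying by a non-negative, lcm(s, p) * a ≤ t * a. v ≤ x, so lcm(s, p) * a + v ≤ t * a + x. By multiplying by a non-negative, (lcm(s, p) * a + v) * w ≤ (t * a + x) * w.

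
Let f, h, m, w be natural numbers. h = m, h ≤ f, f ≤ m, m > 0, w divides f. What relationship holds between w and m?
w ≤ m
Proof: h = m and h ≤ f, therefore m ≤ f. Since f ≤ m, f = m. Since w divides f, w divides m. Because m > 0, w ≤ m.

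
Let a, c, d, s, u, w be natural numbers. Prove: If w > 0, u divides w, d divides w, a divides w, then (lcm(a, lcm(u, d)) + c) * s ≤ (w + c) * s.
u divides w and d divides w, thus lcm(u, d) divides w. a divides w, so lcm(a, lcm(u, d)) divides w. w > 0, so lcm(a, lcm(u, d)) ≤ w. Then lcm(a, lcm(u, d)) + c ≤ w + c. By multiplying by a non-negative, (lcm(a, lcm(u, d)) + c) * s ≤ (w + c) * s.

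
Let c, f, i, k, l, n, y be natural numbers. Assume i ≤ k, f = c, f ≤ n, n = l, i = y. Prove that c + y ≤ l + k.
f = c and f ≤ n, hence c ≤ n. From n = l, c ≤ l. From i = y and i ≤ k, y ≤ k. Since c ≤ l, c + y ≤ l + k.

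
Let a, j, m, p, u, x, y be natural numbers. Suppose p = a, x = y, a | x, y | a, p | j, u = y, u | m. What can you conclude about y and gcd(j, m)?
y | gcd(j, m)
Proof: Because x = y and a | x, a | y. Since y | a, a = y. p = a, so p = y. From p | j, y | j. u = y and u | m, thus y | m. Since y | j, y | gcd(j, m).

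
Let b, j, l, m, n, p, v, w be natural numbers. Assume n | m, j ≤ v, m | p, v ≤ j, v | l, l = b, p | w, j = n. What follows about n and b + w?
n | b + w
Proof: v ≤ j and j ≤ v, thus v = j. Since v | l, j | l. l = b, so j | b. Since j = n, n | b. n | m and m | p, thus n | p. Since p | w, n | w. n | b, so n | b + w.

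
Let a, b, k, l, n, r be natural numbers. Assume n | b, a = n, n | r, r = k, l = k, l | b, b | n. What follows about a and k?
a = k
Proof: r = k and n | r, therefore n | k. b | n and n | b, therefore b = n. l | b, so l | n. Because l = k, k | n. Since n | k, n = k. a = n, so a = k.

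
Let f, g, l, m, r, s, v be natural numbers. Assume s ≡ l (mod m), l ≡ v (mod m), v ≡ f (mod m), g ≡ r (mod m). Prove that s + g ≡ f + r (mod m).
s ≡ l (mod m) and l ≡ v (mod m), therefore s ≡ v (mod m). v ≡ f (mod m), so s ≡ f (mod m). Since g ≡ r (mod m), s + g ≡ f + r (mod m).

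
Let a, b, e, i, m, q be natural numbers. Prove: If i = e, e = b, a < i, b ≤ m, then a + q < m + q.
From i = e and e = b, i = b. a < i, so a < b. Since b ≤ m, a < m. Then a + q < m + q.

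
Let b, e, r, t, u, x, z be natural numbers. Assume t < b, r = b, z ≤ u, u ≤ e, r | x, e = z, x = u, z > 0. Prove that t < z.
e = z and u ≤ e, thus u ≤ z. Since z ≤ u, u = z. Since x = u, x = z. Because r = b and r | x, b | x. Since x = z, b | z. z > 0, so b ≤ z. t < b, so t < z.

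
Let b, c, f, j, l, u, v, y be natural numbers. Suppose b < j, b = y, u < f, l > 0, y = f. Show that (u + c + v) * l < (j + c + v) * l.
b = y and y = f, therefore b = f. From b < j, f < j. Since u < f, u < j. Then u + c < j + c. Then u + c + v < j + c + v. Since l > 0, (u + c + v) * l < (j + c + v) * l.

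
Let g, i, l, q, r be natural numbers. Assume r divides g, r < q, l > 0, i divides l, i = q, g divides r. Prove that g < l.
r divides g and g divides r, thus r = g. r < q, so g < q. i divides l and l > 0, hence i ≤ l. Since i = q, q ≤ l. g < q, so g < l.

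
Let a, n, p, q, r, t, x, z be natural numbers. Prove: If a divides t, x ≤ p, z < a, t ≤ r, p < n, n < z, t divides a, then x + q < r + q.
Since a divides t and t divides a, a = t. From x ≤ p and p < n, x < n. n < z, so x < z. Since z < a, x < a. a = t, so x < t. Since t ≤ r, x < r. Then x + q < r + q.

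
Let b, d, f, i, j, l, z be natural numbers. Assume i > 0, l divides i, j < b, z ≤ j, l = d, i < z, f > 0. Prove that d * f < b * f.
Because l = d and l divides i, d divides i. Since i > 0, d ≤ i. i < z and z ≤ j, thus i < j. Since j < b, i < b. Since d ≤ i, d < b. Combined with f > 0, by multiplying by a positive, d * f < b * f.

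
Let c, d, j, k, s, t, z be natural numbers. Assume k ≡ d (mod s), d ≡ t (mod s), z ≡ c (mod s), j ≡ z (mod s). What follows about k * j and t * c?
k * j ≡ t * c (mod s)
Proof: Since k ≡ d (mod s) and d ≡ t (mod s), k ≡ t (mod s). Because j ≡ z (mod s) and z ≡ c (mod s), j ≡ c (mod s). Since k ≡ t (mod s), by multiplying congruences, k * j ≡ t * c (mod s).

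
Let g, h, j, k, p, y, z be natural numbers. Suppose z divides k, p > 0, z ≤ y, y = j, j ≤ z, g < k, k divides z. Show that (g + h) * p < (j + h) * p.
Because k divides z and z divides k, k = z. Since y = j and z ≤ y, z ≤ j. Since j ≤ z, z = j. Since k = z, k = j. g < k, so g < j. Then g + h < j + h. Using p > 0 and multiplying by a positive, (g + h) * p < (j + h) * p.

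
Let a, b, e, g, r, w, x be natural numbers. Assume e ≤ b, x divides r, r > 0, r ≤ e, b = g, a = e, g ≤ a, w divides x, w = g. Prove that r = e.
Because a = e and g ≤ a, g ≤ e. b = g and e ≤ b, so e ≤ g. Since g ≤ e, g = e. w divides x and x divides r, therefore w divides r. w = g, so g divides r. r > 0, so g ≤ r. g = e, so e ≤ r. Because r ≤ e, r = e.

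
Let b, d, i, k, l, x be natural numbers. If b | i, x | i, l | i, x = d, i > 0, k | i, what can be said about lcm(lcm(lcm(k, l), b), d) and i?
lcm(lcm(lcm(k, l), b), d) ≤ i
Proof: Because k | i and l | i, lcm(k, l) | i. From b | i, lcm(lcm(k, l), b) | i. From x = d and x | i, d | i. Since lcm(lcm(k, l), b) | i, lcm(lcm(lcm(k, l), b), d) | i. i > 0, so lcm(lcm(lcm(k, l), b), d) ≤ i.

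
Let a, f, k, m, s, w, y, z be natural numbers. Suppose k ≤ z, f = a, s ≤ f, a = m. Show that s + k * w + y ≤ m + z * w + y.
From f = a and a = m, f = m. Since s ≤ f, s ≤ m. k ≤ z. By multiplying by a non-negative, k * w ≤ z * w. s ≤ m, so s + k * w ≤ m + z * w. Then s + k * w + y ≤ m + z * w + y.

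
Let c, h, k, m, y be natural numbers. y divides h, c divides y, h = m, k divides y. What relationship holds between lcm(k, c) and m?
lcm(k, c) divides m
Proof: Since k divides y and c divides y, lcm(k, c) divides y. Because h = m and y divides h, y divides m. lcm(k, c) divides y, so lcm(k, c) divides m.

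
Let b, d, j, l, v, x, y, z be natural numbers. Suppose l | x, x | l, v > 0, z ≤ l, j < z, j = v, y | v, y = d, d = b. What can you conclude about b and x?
b < x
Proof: y = d and d = b, therefore y = b. y | v and v > 0, thus y ≤ v. Since y = b, b ≤ v. l | x and x | l, so l = x. Because j < z and z ≤ l, j < l. l = x, so j < x. j = v, so v < x. b ≤ v, so b < x.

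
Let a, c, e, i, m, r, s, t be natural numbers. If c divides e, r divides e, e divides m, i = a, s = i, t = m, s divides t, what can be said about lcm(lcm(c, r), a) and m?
lcm(lcm(c, r), a) divides m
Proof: Since c divides e and r divides e, lcm(c, r) divides e. Because e divides m, lcm(c, r) divides m. From t = m and s divides t, s divides m. s = i, so i divides m. i = a, so a divides m. Since lcm(c, r) divides m, lcm(lcm(c, r), a) divides m.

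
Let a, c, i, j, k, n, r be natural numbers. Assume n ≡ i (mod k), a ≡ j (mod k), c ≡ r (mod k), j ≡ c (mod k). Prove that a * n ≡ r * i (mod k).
From a ≡ j (mod k) and j ≡ c (mod k), a ≡ c (mod k). From c ≡ r (mod k), a ≡ r (mod k). Combining with n ≡ i (mod k), by multiplying congruences, a * n ≡ r * i (mod k).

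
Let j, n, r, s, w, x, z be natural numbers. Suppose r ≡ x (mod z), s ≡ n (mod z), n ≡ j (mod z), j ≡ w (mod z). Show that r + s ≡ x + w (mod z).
Since s ≡ n (mod z) and n ≡ j (mod z), s ≡ j (mod z). j ≡ w (mod z), so s ≡ w (mod z). r ≡ x (mod z), so r + s ≡ x + w (mod z).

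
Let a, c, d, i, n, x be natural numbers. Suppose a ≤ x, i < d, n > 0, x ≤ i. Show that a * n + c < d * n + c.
From a ≤ x and x ≤ i, a ≤ i. i < d, so a < d. From n > 0, by multiplying by a positive, a * n < d * n. Then a * n + c < d * n + c.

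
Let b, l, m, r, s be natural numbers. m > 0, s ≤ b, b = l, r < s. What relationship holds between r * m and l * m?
r * m < l * m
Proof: r < s and s ≤ b, so r < b. b = l, so r < l. m > 0, so r * m < l * m.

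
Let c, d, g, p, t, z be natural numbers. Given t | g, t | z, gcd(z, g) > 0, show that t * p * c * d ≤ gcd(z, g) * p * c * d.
t | z and t | g, so t | gcd(z, g). gcd(z, g) > 0, so t ≤ gcd(z, g). Then t * p ≤ gcd(z, g) * p. Then t * p * c ≤ gcd(z, g) * p * c. Then t * p * c * d ≤ gcd(z, g) * p * c * d.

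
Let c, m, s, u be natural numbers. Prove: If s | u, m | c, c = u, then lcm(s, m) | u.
From c = u and m | c, m | u. s | u, so lcm(s, m) | u.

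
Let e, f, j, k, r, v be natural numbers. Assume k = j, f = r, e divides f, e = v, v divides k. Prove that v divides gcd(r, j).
From f = r and e divides f, e divides r. e = v, so v divides r. Because k = j and v divides k, v divides j. Since v divides r, v divides gcd(r, j).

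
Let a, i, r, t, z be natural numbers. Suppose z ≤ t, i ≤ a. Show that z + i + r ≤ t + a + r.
i ≤ a, hence i + r ≤ a + r. z ≤ t, so z + i + r ≤ t + a + r.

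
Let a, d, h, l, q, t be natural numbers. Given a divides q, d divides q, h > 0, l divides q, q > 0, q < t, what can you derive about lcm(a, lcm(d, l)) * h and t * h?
lcm(a, lcm(d, l)) * h < t * h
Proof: Because d divides q and l divides q, lcm(d, l) divides q. Since a divides q, lcm(a, lcm(d, l)) divides q. q > 0, so lcm(a, lcm(d, l)) ≤ q. From q < t, lcm(a, lcm(d, l)) < t. Combined with h > 0, by multiplying by a positive, lcm(a, lcm(d, l)) * h < t * h.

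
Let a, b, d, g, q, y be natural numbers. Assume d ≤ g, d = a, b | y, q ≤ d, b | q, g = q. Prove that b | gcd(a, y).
Because g = q and d ≤ g, d ≤ q. Since q ≤ d, q = d. d = a, so q = a. b | q, so b | a. b | y, so b | gcd(a, y).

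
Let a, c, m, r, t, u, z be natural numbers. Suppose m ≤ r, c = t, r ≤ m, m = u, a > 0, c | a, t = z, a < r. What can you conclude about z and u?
z < u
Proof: Since c = t and t = z, c = z. r ≤ m and m ≤ r, so r = m. c | a and a > 0, therefore c ≤ a. Since a < r, c < r. Since r = m, c < m. Because c = z, z < m. Since m = u, z < u.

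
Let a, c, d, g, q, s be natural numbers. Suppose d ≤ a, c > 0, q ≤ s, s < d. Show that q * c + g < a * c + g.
Since s < d and d ≤ a, s < a. Since q ≤ s, q < a. Because c > 0, q * c < a * c. Then q * c + g < a * c + g.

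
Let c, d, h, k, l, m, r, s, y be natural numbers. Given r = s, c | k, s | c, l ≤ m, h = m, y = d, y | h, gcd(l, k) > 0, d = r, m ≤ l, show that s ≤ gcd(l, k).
m ≤ l and l ≤ m, thus m = l. h = m and y | h, thus y | m. Since y = d, d | m. Since m = l, d | l. Since d = r, r | l. r = s, so s | l. s | c and c | k, so s | k. Since s | l, s | gcd(l, k). Since gcd(l, k) > 0, s ≤ gcd(l, k).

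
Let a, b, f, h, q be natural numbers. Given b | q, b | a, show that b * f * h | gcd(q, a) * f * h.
b | q and b | a, therefore b | gcd(q, a). Then b * f | gcd(q, a) * f. Then b * f * h | gcd(q, a) * f * h.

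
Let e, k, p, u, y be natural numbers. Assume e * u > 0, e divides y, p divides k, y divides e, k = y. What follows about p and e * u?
p ≤ e * u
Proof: Because y divides e and e divides y, y = e. k = y, so k = e. Because p divides k, p divides e. Then p divides e * u. e * u > 0, so p ≤ e * u.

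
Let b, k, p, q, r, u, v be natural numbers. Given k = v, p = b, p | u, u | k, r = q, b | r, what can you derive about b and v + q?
b | v + q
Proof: p = b and p | u, so b | u. From u | k, b | k. k = v, so b | v. r = q and b | r, so b | q. Since b | v, b | v + q.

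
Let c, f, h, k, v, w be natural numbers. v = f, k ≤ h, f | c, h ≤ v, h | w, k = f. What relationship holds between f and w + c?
f | w + c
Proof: v = f and h ≤ v, thus h ≤ f. From k = f and k ≤ h, f ≤ h. Since h ≤ f, h = f. Because h | w, f | w. f | c, so f | w + c.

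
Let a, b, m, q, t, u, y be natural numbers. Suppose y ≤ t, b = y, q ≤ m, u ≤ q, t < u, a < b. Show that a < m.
b = y and a < b, thus a < y. t < u and u ≤ q, thus t < q. y ≤ t, so y < q. q ≤ m, so y < m. Since a < y, a < m.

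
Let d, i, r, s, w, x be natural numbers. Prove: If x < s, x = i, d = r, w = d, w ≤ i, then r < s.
w = d and d = r, thus w = r. Since w ≤ i, r ≤ i. Since x = i and x < s, i < s. Since r ≤ i, r < s.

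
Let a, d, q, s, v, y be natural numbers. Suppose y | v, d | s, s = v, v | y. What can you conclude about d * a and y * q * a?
d * a | y * q * a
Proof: v | y and y | v, therefore v = y. s = v, so s = y. d | s, so d | y. Then d | y * q. Then d * a | y * q * a.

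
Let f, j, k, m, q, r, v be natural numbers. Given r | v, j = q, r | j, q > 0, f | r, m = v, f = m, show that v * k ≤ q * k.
f = m and m = v, thus f = v. Since f | r, v | r. r | v, so r = v. j = q and r | j, thus r | q. q > 0, so r ≤ q. Since r = v, v ≤ q. Then v * k ≤ q * k.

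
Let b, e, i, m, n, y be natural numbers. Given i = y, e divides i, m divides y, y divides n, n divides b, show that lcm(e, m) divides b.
i = y and e divides i, so e divides y. Because m divides y, lcm(e, m) divides y. Since y divides n, lcm(e, m) divides n. n divides b, so lcm(e, m) divides b.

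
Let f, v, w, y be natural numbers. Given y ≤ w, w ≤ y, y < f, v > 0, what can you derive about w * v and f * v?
w * v < f * v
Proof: y ≤ w and w ≤ y, so y = w. Since y < f, w < f. v > 0, so w * v < f * v.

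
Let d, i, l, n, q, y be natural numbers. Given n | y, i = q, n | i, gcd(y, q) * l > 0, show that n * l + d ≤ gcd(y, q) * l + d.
i = q and n | i, therefore n | q. n | y, so n | gcd(y, q). Then n * l | gcd(y, q) * l. From gcd(y, q) * l > 0, n * l ≤ gcd(y, q) * l. Then n * l + d ≤ gcd(y, q) * l + d.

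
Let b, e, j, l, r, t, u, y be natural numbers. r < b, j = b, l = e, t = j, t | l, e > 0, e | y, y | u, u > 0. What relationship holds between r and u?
r < u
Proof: Since t = j and t | l, j | l. Since l = e, j | e. e > 0, so j ≤ e. j = b, so b ≤ e. r < b, so r < e. Since e | y and y | u, e | u. u > 0, so e ≤ u. Since r < e, r < u.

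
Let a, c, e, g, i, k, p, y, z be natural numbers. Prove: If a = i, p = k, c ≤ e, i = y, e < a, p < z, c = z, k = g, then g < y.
a = i and i = y, therefore a = y. p = k and p < z, so k < z. k = g, so g < z. Since c = z and c ≤ e, z ≤ e. Since e < a, z < a. g < z, so g < a. Because a = y, g < y.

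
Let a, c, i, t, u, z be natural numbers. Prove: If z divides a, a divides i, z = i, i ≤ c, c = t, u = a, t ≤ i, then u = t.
Because z = i and z divides a, i divides a. a divides i, so a = i. Because u = a, u = i. c = t and i ≤ c, thus i ≤ t. Since t ≤ i, i = t. From u = i, u = t.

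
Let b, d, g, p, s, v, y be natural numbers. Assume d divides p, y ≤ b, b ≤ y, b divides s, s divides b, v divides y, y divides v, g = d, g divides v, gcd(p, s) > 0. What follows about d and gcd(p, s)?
d ≤ gcd(p, s)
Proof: y ≤ b and b ≤ y, therefore y = b. Since b divides s and s divides b, b = s. From y = b, y = s. v divides y and y divides v, so v = y. g = d and g divides v, hence d divides v. v = y, so d divides y. Since y = s, d divides s. Since d divides p, d divides gcd(p, s). Since gcd(p, s) > 0, d ≤ gcd(p, s).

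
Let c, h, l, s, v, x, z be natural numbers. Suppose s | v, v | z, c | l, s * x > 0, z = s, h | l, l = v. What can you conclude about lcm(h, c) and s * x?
lcm(h, c) ≤ s * x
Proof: Since z = s and v | z, v | s. Since s | v, v = s. Because h | l and c | l, lcm(h, c) | l. Since l = v, lcm(h, c) | v. Since v = s, lcm(h, c) | s. Then lcm(h, c) | s * x. s * x > 0, so lcm(h, c) ≤ s * x.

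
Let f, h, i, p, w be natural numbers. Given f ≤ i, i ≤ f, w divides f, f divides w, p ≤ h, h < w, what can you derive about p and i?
p < i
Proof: w divides f and f divides w, thus w = f. f ≤ i and i ≤ f, therefore f = i. Since w = f, w = i. p ≤ h and h < w, hence p < w. Since w = i, p < i.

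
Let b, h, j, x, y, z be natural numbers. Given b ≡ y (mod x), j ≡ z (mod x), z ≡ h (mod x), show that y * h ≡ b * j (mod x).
Because j ≡ z (mod x) and z ≡ h (mod x), j ≡ h (mod x). Using b ≡ y (mod x), by multiplying congruences, b * j ≡ y * h (mod x). Then y * h ≡ b * j (mod x).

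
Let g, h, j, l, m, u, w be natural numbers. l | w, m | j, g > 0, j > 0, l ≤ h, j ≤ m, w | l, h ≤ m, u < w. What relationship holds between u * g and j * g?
u * g < j * g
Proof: m | j and j > 0, therefore m ≤ j. Since j ≤ m, m = j. Since l | w and w | l, l = w. Since l ≤ h, w ≤ h. Because h ≤ m, w ≤ m. u < w, so u < m. Since m = j, u < j. Since g > 0, u * g < j * g.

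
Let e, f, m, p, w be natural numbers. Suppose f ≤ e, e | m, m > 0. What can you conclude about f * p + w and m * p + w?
f * p + w ≤ m * p + w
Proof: Because e | m and m > 0, e ≤ m. Since f ≤ e, f ≤ m. Then f * p ≤ m * p. Then f * p + w ≤ m * p + w.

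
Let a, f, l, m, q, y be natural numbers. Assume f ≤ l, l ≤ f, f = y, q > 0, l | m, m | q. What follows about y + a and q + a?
y + a ≤ q + a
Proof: l ≤ f and f ≤ l, therefore l = f. f = y, so l = y. Since l | m and m | q, l | q. Because l = y, y | q. From q > 0, y ≤ q. Then y + a ≤ q + a.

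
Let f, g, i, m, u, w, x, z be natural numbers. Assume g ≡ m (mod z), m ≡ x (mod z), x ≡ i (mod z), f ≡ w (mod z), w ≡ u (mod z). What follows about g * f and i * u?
g * f ≡ i * u (mod z)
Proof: Because g ≡ m (mod z) and m ≡ x (mod z), g ≡ x (mod z). Since x ≡ i (mod z), g ≡ i (mod z). f ≡ w (mod z) and w ≡ u (mod z), therefore f ≡ u (mod z). g ≡ i (mod z), so g * f ≡ i * u (mod z).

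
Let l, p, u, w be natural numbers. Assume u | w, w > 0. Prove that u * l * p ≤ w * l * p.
u | w and w > 0, hence u ≤ w. Then u * l ≤ w * l. Then u * l * p ≤ w * l * p.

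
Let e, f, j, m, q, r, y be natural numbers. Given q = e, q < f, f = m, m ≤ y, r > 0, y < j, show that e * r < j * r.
q = e and q < f, thus e < f. f = m, so e < m. Because m ≤ y and y < j, m < j. e < m, so e < j. Since r > 0, by multiplying by a positive, e * r < j * r.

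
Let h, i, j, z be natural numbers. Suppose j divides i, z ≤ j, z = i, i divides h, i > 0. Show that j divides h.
z = i and z ≤ j, therefore i ≤ j. Since j divides i and i > 0, j ≤ i. i ≤ j, so i = j. Since i divides h, j divides h.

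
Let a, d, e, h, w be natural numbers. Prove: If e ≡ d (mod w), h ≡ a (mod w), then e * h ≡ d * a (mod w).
Since e ≡ d (mod w) and h ≡ a (mod w), by multiplying congruences, e * h ≡ d * a (mod w).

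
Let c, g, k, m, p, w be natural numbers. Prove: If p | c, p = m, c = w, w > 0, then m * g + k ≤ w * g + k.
c = w and p | c, thus p | w. p = m, so m | w. Because w > 0, m ≤ w. Then m * g ≤ w * g. Then m * g + k ≤ w * g + k.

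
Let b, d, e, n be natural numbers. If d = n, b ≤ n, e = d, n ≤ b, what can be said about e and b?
e = b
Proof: e = d and d = n, hence e = n. Since n ≤ b and b ≤ n, n = b. e = n, so e = b.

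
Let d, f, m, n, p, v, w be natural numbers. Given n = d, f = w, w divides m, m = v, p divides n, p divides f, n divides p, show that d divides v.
From p divides n and n divides p, p = n. Since n = d, p = d. f = w and p divides f, thus p divides w. Since m = v and w divides m, w divides v. p divides w, so p divides v. Since p = d, d divides v.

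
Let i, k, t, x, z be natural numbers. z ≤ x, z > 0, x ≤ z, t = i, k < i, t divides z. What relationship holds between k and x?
k < x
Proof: z ≤ x and x ≤ z, so z = x. Because t = i and t divides z, i divides z. z > 0, so i ≤ z. k < i, so k < z. Since z = x, k < x.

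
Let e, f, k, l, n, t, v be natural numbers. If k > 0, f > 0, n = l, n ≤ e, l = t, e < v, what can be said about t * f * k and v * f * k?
t * f * k < v * f * k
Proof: n = l and l = t, so n = t. n ≤ e, so t ≤ e. e < v, so t < v. f > 0, so t * f < v * f. From k > 0, t * f * k < v * f * k.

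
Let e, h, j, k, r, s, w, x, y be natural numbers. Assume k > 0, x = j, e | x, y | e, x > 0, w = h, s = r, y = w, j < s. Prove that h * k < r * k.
From y = w and y | e, w | e. e | x, so w | x. Since w = h, h | x. x > 0, so h ≤ x. Because x = j, h ≤ j. Since j < s, h < s. Since s = r, h < r. Since k > 0, h * k < r * k.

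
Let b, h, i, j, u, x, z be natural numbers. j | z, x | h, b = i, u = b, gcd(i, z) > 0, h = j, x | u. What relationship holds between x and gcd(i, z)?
x ≤ gcd(i, z)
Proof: From u = b and b = i, u = i. x | u, so x | i. h = j and x | h, hence x | j. j | z, so x | z. Since x | i, x | gcd(i, z). gcd(i, z) > 0, so x ≤ gcd(i, z).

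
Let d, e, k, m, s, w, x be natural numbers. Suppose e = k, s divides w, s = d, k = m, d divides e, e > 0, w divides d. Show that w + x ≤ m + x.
e = k and k = m, so e = m. Because s = d and s divides w, d divides w. w divides d, so d = w. d divides e and e > 0, thus d ≤ e. Since d = w, w ≤ e. e = m, so w ≤ m. Then w + x ≤ m + x.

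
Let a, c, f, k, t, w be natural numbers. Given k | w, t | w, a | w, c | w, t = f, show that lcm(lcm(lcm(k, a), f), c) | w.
k | w and a | w, so lcm(k, a) | w. t = f and t | w, thus f | w. Since lcm(k, a) | w, lcm(lcm(k, a), f) | w. Because c | w, lcm(lcm(lcm(k, a), f), c) | w.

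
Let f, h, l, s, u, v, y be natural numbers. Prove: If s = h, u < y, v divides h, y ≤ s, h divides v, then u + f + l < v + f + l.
h divides v and v divides h, so h = v. u < y and y ≤ s, thus u < s. s = h, so u < h. h = v, so u < v. Then u + f < v + f. Then u + f + l < v + f + l.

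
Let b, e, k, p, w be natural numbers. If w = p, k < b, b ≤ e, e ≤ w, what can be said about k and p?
k < p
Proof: b ≤ e and e ≤ w, thus b ≤ w. w = p, so b ≤ p. k < b, so k < p.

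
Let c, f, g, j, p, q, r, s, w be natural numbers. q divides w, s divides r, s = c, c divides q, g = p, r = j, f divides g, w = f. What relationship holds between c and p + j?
c divides p + j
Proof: Since c divides q and q divides w, c divides w. Since w = f, c divides f. g = p and f divides g, therefore f divides p. Since c divides f, c divides p. s = c and s divides r, therefore c divides r. Since r = j, c divides j. Since c divides p, c divides p + j.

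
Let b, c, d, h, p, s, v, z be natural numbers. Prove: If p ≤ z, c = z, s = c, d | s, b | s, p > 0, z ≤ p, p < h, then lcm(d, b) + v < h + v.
Because s = c and c = z, s = z. Since z ≤ p and p ≤ z, z = p. s = z, so s = p. d | s and b | s, thus lcm(d, b) | s. s = p, so lcm(d, b) | p. Because p > 0, lcm(d, b) ≤ p. Since p < h, lcm(d, b) < h. Then lcm(d, b) + v < h + v.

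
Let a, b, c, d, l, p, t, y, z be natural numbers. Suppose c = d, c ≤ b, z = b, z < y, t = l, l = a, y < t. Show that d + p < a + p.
Because c = d and c ≤ b, d ≤ b. z = b and z < y, thus b < y. Since d ≤ b, d < y. t = l and l = a, therefore t = a. y < t, so y < a. d < y, so d < a. Then d + p < a + p.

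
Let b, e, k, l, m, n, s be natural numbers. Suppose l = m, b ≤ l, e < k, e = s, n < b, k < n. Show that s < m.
e = s and e < k, so s < k. Because k < n, s < n. n < b, so s < b. Because l = m and b ≤ l, b ≤ m. Since s < b, s < m.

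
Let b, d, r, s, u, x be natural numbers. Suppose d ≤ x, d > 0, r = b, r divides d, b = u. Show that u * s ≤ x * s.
Because r = b and b = u, r = u. Because r divides d and d > 0, r ≤ d. Since d ≤ x, r ≤ x. From r = u, u ≤ x. By multiplying by a non-negative, u * s ≤ x * s.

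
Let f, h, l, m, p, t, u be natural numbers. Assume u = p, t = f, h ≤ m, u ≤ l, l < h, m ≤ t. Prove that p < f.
u = p and u ≤ l, so p ≤ l. Since l < h and h ≤ m, l < m. m ≤ t, so l < t. p ≤ l, so p < t. Since t = f, p < f.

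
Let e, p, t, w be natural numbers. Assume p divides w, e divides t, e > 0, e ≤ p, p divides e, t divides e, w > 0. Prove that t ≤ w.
p divides e and e > 0, therefore p ≤ e. Since e ≤ p, p = e. From e divides t and t divides e, e = t. Since p = e, p = t. p divides w and w > 0, hence p ≤ w. p = t, so t ≤ w.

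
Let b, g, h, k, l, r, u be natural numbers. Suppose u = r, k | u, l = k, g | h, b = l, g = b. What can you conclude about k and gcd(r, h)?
k | gcd(r, h)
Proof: Because u = r and k | u, k | r. g = b and g | h, thus b | h. b = l, so l | h. Since l = k, k | h. k | r, so k | gcd(r, h).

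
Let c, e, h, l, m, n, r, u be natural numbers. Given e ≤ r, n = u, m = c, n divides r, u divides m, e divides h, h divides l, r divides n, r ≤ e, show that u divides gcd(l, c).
e ≤ r and r ≤ e, so e = r. r divides n and n divides r, therefore r = n. From e = r, e = n. e divides h, so n divides h. Since n = u, u divides h. Since h divides l, u divides l. From m = c and u divides m, u divides c. u divides l, so u divides gcd(l, c).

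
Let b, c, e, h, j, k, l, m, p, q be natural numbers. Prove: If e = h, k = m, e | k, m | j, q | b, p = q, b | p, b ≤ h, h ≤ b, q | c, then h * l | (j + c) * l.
k = m and e | k, so e | m. Since e = h, h | m. m | j, so h | j. p = q and b | p, so b | q. Because q | b, q = b. b ≤ h and h ≤ b, hence b = h. Since q = b, q = h. q | c, so h | c. h | j, so h | j + c. Then h * l | (j + c) * l.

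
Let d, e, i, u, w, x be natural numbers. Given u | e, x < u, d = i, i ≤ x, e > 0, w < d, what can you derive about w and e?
w < e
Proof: d = i and w < d, thus w < i. Because i ≤ x and x < u, i < u. Since w < i, w < u. From u | e and e > 0, u ≤ e. Since w < u, w < e.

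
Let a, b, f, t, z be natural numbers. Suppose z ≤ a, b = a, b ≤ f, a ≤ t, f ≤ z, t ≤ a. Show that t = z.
Since t ≤ a and a ≤ t, t = a. b ≤ f and f ≤ z, thus b ≤ z. b = a, so a ≤ z. Because z ≤ a, a = z. Since t = a, t = z.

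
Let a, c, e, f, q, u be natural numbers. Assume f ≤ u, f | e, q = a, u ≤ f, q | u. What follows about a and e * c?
a | e * c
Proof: u ≤ f and f ≤ u, so u = f. From q | u, q | f. From q = a, a | f. Since f | e, a | e. Then a | e * c.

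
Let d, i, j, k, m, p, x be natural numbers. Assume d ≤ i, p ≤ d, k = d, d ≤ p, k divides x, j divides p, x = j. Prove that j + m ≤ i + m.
k = d and k divides x, so d divides x. x = j, so d divides j. Because p ≤ d and d ≤ p, p = d. Because j divides p, j divides d. Since d divides j, d = j. d ≤ i, so j ≤ i. Then j + m ≤ i + m.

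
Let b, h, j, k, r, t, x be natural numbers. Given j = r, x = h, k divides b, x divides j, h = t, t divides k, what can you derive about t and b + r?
t divides b + r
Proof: Since t divides k and k divides b, t divides b. Since x = h and h = t, x = t. From j = r and x divides j, x divides r. Since x = t, t divides r. t divides b, so t divides b + r.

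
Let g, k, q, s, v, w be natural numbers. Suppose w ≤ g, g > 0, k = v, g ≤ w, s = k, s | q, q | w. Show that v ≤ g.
w ≤ g and g ≤ w, hence w = g. Since s | q and q | w, s | w. Because w = g, s | g. Since s = k, k | g. g > 0, so k ≤ g. k = v, so v ≤ g.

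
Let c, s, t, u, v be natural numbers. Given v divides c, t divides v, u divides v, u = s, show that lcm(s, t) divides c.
Since u = s and u divides v, s divides v. Since t divides v, lcm(s, t) divides v. v divides c, so lcm(s, t) divides c.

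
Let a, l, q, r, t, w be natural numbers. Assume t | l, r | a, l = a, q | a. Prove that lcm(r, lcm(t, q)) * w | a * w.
l = a and t | l, therefore t | a. From q | a, lcm(t, q) | a. Because r | a, lcm(r, lcm(t, q)) | a. Then lcm(r, lcm(t, q)) * w | a * w.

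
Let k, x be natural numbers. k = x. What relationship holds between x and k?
x = k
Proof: k = x. By symmetry, x = k.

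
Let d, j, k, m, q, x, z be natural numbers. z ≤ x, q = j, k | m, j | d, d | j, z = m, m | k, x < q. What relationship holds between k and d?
k < d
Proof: Because m | k and k | m, m = k. j | d and d | j, thus j = d. Since q = j, q = d. Since z ≤ x and x < q, z < q. Since z = m, m < q. From q = d, m < d. Since m = k, k < d.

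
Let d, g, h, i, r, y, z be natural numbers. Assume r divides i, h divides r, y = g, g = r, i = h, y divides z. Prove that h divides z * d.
y = g and g = r, thus y = r. Because i = h and r divides i, r divides h. Since h divides r, r = h. y = r, so y = h. Since y divides z, h divides z. Then h divides z * d.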